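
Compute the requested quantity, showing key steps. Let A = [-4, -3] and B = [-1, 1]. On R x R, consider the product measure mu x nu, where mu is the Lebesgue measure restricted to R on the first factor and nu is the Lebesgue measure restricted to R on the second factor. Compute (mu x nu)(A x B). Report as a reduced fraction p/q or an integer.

For a measurable rectangle A x B, the product measure satisfies
  (mu x nu)(A x B) = mu(A) * nu(B).
  mu(A) = 1.
  nu(B) = 2.
  (mu x nu)(A x B) = 1 * 2 = 2.

2


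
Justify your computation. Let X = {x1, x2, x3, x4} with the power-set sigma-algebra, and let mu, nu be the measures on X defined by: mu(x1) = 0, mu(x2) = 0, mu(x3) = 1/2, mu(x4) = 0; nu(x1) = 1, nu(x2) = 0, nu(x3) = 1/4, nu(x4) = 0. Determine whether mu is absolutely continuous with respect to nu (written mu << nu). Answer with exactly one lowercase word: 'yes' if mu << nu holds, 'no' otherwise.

mu << nu means: every nu-null measurable set is also mu-null; equivalently, for every atom x, if nu({x}) = 0 then mu({x}) = 0.
Checking each atom:
  x1: nu = 1 > 0 -> no constraint.
  x2: nu = 0, mu = 0 -> consistent with mu << nu.
  x3: nu = 1/4 > 0 -> no constraint.
  x4: nu = 0, mu = 0 -> consistent with mu << nu.
No atom violates the condition. Therefore mu << nu.

yes


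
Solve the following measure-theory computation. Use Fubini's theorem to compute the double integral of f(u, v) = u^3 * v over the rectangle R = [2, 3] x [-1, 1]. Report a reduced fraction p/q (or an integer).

f(u, v) is a tensor product of a function of u and a function of v, and both factors are bounded continuous (hence Lebesgue integrable) on the rectangle, so Fubini's theorem applies:
  integral_R f d(m x m) = (integral_a1^b1 u^3 du) * (integral_a2^b2 v dv).
Inner integral in u: integral_{2}^{3} u^3 du = (3^4 - 2^4)/4
  = 65/4.
Inner integral in v: integral_{-1}^{1} v dv = (1^2 - (-1)^2)/2
  = 0.
Product: (65/4) * (0) = 0.

0


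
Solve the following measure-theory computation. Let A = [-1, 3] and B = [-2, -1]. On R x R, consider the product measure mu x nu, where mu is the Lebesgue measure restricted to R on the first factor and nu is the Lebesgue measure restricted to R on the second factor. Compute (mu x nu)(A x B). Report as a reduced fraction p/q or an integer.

For a measurable rectangle A x B, the product measure satisfies
  (mu x nu)(A x B) = mu(A) * nu(B).
  mu(A) = 4.
  nu(B) = 1.
  (mu x nu)(A x B) = 4 * 1 = 4.

4


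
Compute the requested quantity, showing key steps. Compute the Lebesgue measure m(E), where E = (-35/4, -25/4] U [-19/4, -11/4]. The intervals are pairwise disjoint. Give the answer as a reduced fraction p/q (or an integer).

For pairwise disjoint intervals, m(union_i I_i) = sum_i m(I_i),
and m is invariant under swapping open/closed endpoints (single points have measure 0).
So m(E) = sum_i (b_i - a_i).
  I_1 has length -25/4 - (-35/4) = 5/2.
  I_2 has length -11/4 - (-19/4) = 2.
Summing:
  m(E) = 5/2 + 2 = 9/2.

9/2


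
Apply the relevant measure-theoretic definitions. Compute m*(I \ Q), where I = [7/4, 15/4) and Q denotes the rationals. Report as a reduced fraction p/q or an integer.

The interval I = [7/4, 15/4) has m(I) = 15/4 - 7/4 = 2 (endpoints are measure-zero, so open/closed/half-open agree). Write I = (I cap Q) u (I \ Q). The rationals in I are countable, so m*(I cap Q) = 0 (cover each rational by intervals whose total length is arbitrarily small). By countable subadditivity m*(I) <= m*(I cap Q) + m*(I \ Q), hence m*(I \ Q) >= m(I) = 2. The reverse inequality m*(I \ Q) <= m*(I) = 2 is trivial since (I \ Q) is a subset of I. Therefore m*(I \ Q) = 2.

2


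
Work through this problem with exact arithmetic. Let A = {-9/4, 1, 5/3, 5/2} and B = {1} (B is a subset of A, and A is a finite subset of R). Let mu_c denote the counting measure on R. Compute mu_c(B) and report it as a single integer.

Counting measure assigns mu_c(E) = |E| (number of elements) when E is finite.
B has 1 element(s), so mu_c(B) = 1.

1


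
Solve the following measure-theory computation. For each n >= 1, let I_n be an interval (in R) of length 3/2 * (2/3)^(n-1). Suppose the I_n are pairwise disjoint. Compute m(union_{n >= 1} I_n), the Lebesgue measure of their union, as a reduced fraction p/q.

By countable additivity of the Lebesgue measure on pairwise disjoint measurable sets,
  m(union_{n >= 1} I_n) = sum_{n >= 1} m(I_n) = sum_{n >= 1} a * r^(n-1),
  with a = 3/2 and r = 2/3.
Since 0 < r = 2/3 < 1, the geometric series converges:
  sum_{n >= 1} a * r^(n-1) = a / (1 - r).
  = 3/2 / (1 - 2/3)
  = 3/2 / (1/3)
  = 9/2.

9/2


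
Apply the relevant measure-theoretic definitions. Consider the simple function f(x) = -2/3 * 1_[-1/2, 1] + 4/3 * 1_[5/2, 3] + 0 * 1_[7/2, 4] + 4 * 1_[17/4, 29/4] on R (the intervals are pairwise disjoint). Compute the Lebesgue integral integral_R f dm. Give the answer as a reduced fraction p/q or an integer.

For a simple function f = sum_i c_i * 1_{A_i} with disjoint A_i,
  integral f dm = sum_i c_i * m(A_i).
Lengths of the A_i:
  m(A_1) = 1 - (-1/2) = 3/2.
  m(A_2) = 3 - 5/2 = 1/2.
  m(A_3) = 4 - 7/2 = 1/2.
  m(A_4) = 29/4 - 17/4 = 3.
Contributions c_i * m(A_i):
  (-2/3) * (3/2) = -1.
  (4/3) * (1/2) = 2/3.
  (0) * (1/2) = 0.
  (4) * (3) = 12.
Total: -1 + 2/3 + 0 + 12 = 35/3.

35/3


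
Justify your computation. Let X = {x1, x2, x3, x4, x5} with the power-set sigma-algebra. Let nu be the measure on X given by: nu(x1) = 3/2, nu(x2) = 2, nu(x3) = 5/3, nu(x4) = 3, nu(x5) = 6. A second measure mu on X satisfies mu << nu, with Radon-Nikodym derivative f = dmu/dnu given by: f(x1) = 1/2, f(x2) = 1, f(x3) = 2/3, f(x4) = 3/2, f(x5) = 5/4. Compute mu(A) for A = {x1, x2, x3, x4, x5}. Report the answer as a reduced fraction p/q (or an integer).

By the defining property of the Radon-Nikodym derivative, for every measurable set A,
  mu(A) = integral_A f dnu.
Since nu is a discrete measure concentrated on the atoms of X, the integral over A reduces to the sum
  mu(A) = sum_{x in A} f(x) * nu({x}).
Computing each term:
  x1: f(x1) * nu(x1) = 1/2 * 3/2 = 3/4.
  x2: f(x2) * nu(x2) = 1 * 2 = 2.
  x3: f(x3) * nu(x3) = 2/3 * 5/3 = 10/9.
  x4: f(x4) * nu(x4) = 3/2 * 3 = 9/2.
  x5: f(x5) * nu(x5) = 5/4 * 6 = 15/2.
Summing: mu(A) = 3/4 + 2 + 10/9 + 9/2 + 15/2 = 571/36.

571/36


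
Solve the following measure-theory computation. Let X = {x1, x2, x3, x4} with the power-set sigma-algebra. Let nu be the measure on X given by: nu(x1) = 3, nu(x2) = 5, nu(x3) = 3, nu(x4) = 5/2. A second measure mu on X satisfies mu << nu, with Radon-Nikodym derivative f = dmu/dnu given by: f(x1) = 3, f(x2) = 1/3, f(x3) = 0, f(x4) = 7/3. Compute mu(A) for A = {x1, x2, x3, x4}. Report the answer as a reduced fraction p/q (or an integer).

By the defining property of the Radon-Nikodym derivative, for every measurable set A,
  mu(A) = integral_A f dnu.
Since nu is a discrete measure concentrated on the atoms of X, the integral over A reduces to the sum
  mu(A) = sum_{x in A} f(x) * nu({x}).
Computing each term:
  x1: f(x1) * nu(x1) = 3 * 3 = 9.
  x2: f(x2) * nu(x2) = 1/3 * 5 = 5/3.
  x3: f(x3) * nu(x3) = 0 * 3 = 0.
  x4: f(x4) * nu(x4) = 7/3 * 5/2 = 35/6.
Summing: mu(A) = 9 + 5/3 + 0 + 35/6 = 33/2.

33/2


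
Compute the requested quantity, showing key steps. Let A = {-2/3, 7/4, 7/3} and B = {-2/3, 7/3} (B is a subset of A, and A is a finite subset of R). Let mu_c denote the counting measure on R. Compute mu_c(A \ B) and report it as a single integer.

Counting measure assigns mu_c(E) = |E| (number of elements) when E is finite. For B subset A, A \ B is the set of elements of A not in B, so |A \ B| = |A| - |B|.
|A| = 3, |B| = 2, so mu_c(A \ B) = 3 - 2 = 1.

1


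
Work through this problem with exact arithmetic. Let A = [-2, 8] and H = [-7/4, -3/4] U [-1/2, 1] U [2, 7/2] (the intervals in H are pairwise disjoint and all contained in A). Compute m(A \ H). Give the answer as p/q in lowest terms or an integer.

The ambient interval has length m(A) = 8 - (-2) = 10.
Since the holes are disjoint and sit inside A, by finite additivity
  m(H) = sum_i (b_i - a_i), and m(A \ H) = m(A) - m(H).
Computing the hole measures:
  m(H_1) = -3/4 - (-7/4) = 1.
  m(H_2) = 1 - (-1/2) = 3/2.
  m(H_3) = 7/2 - 2 = 3/2.
Summed: m(H) = 1 + 3/2 + 3/2 = 4.
So m(A \ H) = 10 - 4 = 6.

6


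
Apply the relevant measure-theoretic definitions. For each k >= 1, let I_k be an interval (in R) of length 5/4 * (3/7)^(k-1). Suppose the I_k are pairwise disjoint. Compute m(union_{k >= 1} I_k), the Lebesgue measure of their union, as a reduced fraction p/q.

By countable additivity of the Lebesgue measure on pairwise disjoint measurable sets,
  m(union_{k >= 1} I_k) = sum_{k >= 1} m(I_k) = sum_{k >= 1} a * r^(k-1),
  with a = 5/4 and r = 3/7.
Since 0 < r = 3/7 < 1, the geometric series converges:
  sum_{k >= 1} a * r^(k-1) = a / (1 - r).
  = 5/4 / (1 - 3/7)
  = 5/4 / (4/7)
  = 35/16.

35/16


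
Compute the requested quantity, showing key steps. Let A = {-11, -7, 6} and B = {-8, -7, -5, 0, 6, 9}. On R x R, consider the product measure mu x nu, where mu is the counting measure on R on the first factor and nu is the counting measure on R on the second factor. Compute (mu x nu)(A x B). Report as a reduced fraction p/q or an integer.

For a measurable rectangle A x B, the product measure satisfies
  (mu x nu)(A x B) = mu(A) * nu(B).
  mu(A) = 3.
  nu(B) = 6.
  (mu x nu)(A x B) = 3 * 6 = 18.

18


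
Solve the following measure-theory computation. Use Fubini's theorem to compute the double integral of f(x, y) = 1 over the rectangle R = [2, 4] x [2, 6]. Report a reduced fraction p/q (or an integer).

f(x, y) is a tensor product of a function of x and a function of y, and both factors are bounded continuous (hence Lebesgue integrable) on the rectangle, so Fubini's theorem applies:
  integral_R f d(m x m) = (integral_a1^b1 1 dx) * (integral_a2^b2 1 dy).
Inner integral in x: integral_{2}^{4} 1 dx = (4^1 - 2^1)/1
  = 2.
Inner integral in y: integral_{2}^{6} 1 dy = (6^1 - 2^1)/1
  = 4.
Product: (2) * (4) = 8.

8


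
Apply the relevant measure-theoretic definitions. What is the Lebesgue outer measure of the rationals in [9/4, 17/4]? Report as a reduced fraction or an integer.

E = Q cap [9/4, 17/4] is a subset of Q, which is countable. Enumerate Q = {q_1, q_2, ...}; for any eps > 0, cover q_k by the open interval (q_k - eps/2^(k+1), q_k + eps/2^(k+1)), of length eps/2^k. The total cover length is sum_{k>=1} eps/2^k = eps. Hence m*(E) <= m*(Q) <= eps for every eps > 0, and since outer measure is non-negative, m*(E) = 0.

0


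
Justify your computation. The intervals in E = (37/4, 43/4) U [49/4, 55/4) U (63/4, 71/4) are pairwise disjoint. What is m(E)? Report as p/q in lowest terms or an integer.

For pairwise disjoint intervals, m(union_i I_i) = sum_i m(I_i),
and m is invariant under swapping open/closed endpoints (single points have measure 0).
So m(E) = sum_i (b_i - a_i).
  I_1 has length 43/4 - 37/4 = 3/2.
  I_2 has length 55/4 - 49/4 = 3/2.
  I_3 has length 71/4 - 63/4 = 2.
Summing:
  m(E) = 3/2 + 3/2 + 2 = 5.

5


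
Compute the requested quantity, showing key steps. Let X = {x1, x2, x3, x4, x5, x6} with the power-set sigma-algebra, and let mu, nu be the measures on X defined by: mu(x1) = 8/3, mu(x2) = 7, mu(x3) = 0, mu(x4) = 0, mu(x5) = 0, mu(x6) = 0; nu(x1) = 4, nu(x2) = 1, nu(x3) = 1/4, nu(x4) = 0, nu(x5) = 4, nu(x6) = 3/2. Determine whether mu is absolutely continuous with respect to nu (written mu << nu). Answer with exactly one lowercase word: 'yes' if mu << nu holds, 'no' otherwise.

mu << nu means: every nu-null measurable set is also mu-null; equivalently, for every atom x, if nu({x}) = 0 then mu({x}) = 0.
Checking each atom:
  x1: nu = 4 > 0 -> no constraint.
  x2: nu = 1 > 0 -> no constraint.
  x3: nu = 1/4 > 0 -> no constraint.
  x4: nu = 0, mu = 0 -> consistent with mu << nu.
  x5: nu = 4 > 0 -> no constraint.
  x6: nu = 3/2 > 0 -> no constraint.
No atom violates the condition. Therefore mu << nu.

yes


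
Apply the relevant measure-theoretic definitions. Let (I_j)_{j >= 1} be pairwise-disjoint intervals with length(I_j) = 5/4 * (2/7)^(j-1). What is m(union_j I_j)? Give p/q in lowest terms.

By countable additivity of the Lebesgue measure on pairwise disjoint measurable sets,
  m(union_{j >= 1} I_j) = sum_{j >= 1} m(I_j) = sum_{j >= 1} a * r^(j-1),
  with a = 5/4 and r = 2/7.
Since 0 < r = 2/7 < 1, the geometric series converges:
  sum_{j >= 1} a * r^(j-1) = a / (1 - r).
  = 5/4 / (1 - 2/7)
  = 5/4 / (5/7)
  = 7/4.

7/4


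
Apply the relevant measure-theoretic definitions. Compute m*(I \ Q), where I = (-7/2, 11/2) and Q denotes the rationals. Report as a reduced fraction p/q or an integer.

The interval I = (-7/2, 11/2) has m(I) = 11/2 - (-7/2) = 9 (endpoints are measure-zero, so open/closed/half-open agree). Write I = (I cap Q) u (I \ Q). The rationals in I are countable, so m*(I cap Q) = 0 (cover each rational by intervals whose total length is arbitrarily small). By countable subadditivity m*(I) <= m*(I cap Q) + m*(I \ Q), hence m*(I \ Q) >= m(I) = 9. The reverse inequality m*(I \ Q) <= m*(I) = 9 is trivial since (I \ Q) is a subset of I. Therefore m*(I \ Q) = 9.

9


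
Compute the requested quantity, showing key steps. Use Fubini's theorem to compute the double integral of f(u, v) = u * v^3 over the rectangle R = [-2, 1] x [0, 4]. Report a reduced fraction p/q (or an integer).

f(u, v) is a tensor product of a function of u and a function of v, and both factors are bounded continuous (hence Lebesgue integrable) on the rectangle, so Fubini's theorem applies:
  integral_R f d(m x m) = (integral_a1^b1 u du) * (integral_a2^b2 v^3 dv).
Inner integral in u: integral_{-2}^{1} u du = (1^2 - (-2)^2)/2
  = -3/2.
Inner integral in v: integral_{0}^{4} v^3 dv = (4^4 - 0^4)/4
  = 64.
Product: (-3/2) * (64) = -96.

-96


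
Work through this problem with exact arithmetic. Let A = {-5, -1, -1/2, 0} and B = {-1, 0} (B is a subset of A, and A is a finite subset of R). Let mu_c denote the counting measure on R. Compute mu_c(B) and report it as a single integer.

Counting measure assigns mu_c(E) = |E| (number of elements) when E is finite.
B has 2 element(s), so mu_c(B) = 2.

2


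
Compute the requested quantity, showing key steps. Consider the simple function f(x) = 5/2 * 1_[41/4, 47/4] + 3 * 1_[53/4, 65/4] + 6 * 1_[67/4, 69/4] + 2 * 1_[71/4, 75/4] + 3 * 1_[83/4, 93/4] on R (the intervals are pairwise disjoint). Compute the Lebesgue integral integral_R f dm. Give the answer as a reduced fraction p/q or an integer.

For a simple function f = sum_i c_i * 1_{A_i} with disjoint A_i,
  integral f dm = sum_i c_i * m(A_i).
Lengths of the A_i:
  m(A_1) = 47/4 - 41/4 = 3/2.
  m(A_2) = 65/4 - 53/4 = 3.
  m(A_3) = 69/4 - 67/4 = 1/2.
  m(A_4) = 75/4 - 71/4 = 1.
  m(A_5) = 93/4 - 83/4 = 5/2.
Contributions c_i * m(A_i):
  (5/2) * (3/2) = 15/4.
  (3) * (3) = 9.
  (6) * (1/2) = 3.
  (2) * (1) = 2.
  (3) * (5/2) = 15/2.
Total: 15/4 + 9 + 3 + 2 + 15/2 = 101/4.

101/4


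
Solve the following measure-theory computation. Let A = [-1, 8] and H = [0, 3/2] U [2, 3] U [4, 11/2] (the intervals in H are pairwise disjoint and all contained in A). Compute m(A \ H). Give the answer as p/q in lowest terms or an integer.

The ambient interval has length m(A) = 8 - (-1) = 9.
Since the holes are disjoint and sit inside A, by finite additivity
  m(H) = sum_i (b_i - a_i), and m(A \ H) = m(A) - m(H).
Computing the hole measures:
  m(H_1) = 3/2 - 0 = 3/2.
  m(H_2) = 3 - 2 = 1.
  m(H_3) = 11/2 - 4 = 3/2.
Summed: m(H) = 3/2 + 1 + 3/2 = 4.
So m(A \ H) = 9 - 4 = 5.

5


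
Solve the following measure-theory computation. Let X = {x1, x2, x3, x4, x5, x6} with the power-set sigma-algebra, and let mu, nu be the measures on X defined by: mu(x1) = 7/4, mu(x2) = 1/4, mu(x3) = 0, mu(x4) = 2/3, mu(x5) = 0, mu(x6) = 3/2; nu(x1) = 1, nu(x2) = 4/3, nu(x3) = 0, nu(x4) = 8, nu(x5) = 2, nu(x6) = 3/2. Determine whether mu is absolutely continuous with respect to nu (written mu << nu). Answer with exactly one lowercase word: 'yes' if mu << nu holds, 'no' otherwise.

mu << nu means: every nu-null measurable set is also mu-null; equivalently, for every atom x, if nu({x}) = 0 then mu({x}) = 0.
Checking each atom:
  x1: nu = 1 > 0 -> no constraint.
  x2: nu = 4/3 > 0 -> no constraint.
  x3: nu = 0, mu = 0 -> consistent with mu << nu.
  x4: nu = 8 > 0 -> no constraint.
  x5: nu = 2 > 0 -> no constraint.
  x6: nu = 3/2 > 0 -> no constraint.
No atom violates the condition. Therefore mu << nu.

yes


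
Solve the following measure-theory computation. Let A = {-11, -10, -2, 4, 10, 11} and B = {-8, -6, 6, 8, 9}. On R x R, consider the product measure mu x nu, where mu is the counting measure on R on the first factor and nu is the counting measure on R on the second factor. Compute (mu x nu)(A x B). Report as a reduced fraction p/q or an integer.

For a measurable rectangle A x B, the product measure satisfies
  (mu x nu)(A x B) = mu(A) * nu(B).
  mu(A) = 6.
  nu(B) = 5.
  (mu x nu)(A x B) = 6 * 5 = 30.

30


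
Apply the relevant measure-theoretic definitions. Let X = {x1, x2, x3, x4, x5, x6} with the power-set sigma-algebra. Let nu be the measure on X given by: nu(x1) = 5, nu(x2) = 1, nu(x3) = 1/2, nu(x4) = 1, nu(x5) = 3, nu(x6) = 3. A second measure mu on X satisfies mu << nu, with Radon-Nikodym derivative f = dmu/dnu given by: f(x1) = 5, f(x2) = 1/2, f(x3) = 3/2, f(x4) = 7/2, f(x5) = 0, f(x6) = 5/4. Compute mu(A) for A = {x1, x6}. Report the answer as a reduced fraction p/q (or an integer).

By the defining property of the Radon-Nikodym derivative, for every measurable set A,
  mu(A) = integral_A f dnu.
Since nu is a discrete measure concentrated on the atoms of X, the integral over A reduces to the sum
  mu(A) = sum_{x in A} f(x) * nu({x}).
Computing each term:
  x1: f(x1) * nu(x1) = 5 * 5 = 25.
  x6: f(x6) * nu(x6) = 5/4 * 3 = 15/4.
Summing: mu(A) = 25 + 15/4 = 115/4.

115/4


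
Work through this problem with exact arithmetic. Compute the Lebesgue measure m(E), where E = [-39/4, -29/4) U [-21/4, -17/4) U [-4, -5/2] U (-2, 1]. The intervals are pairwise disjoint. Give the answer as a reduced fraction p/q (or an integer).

For pairwise disjoint intervals, m(union_i I_i) = sum_i m(I_i),
and m is invariant under swapping open/closed endpoints (single points have measure 0).
So m(E) = sum_i (b_i - a_i).
  I_1 has length -29/4 - (-39/4) = 5/2.
  I_2 has length -17/4 - (-21/4) = 1.
  I_3 has length -5/2 - (-4) = 3/2.
  I_4 has length 1 - (-2) = 3.
Summing:
  m(E) = 5/2 + 1 + 3/2 + 3 = 8.

8


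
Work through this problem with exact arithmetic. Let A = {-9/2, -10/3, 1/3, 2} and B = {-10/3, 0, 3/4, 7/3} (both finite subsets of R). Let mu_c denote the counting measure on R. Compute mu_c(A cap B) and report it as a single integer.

Counting measure on a finite set equals cardinality. mu_c(A cap B) = |A cap B| (elements appearing in both).
Enumerating the elements of A that also lie in B gives 1 element(s).
So mu_c(A cap B) = 1.

1


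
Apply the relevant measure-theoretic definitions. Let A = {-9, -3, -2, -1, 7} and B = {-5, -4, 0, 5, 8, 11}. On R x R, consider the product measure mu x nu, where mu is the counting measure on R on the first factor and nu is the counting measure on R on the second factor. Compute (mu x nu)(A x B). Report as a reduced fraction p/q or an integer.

For a measurable rectangle A x B, the product measure satisfies
  (mu x nu)(A x B) = mu(A) * nu(B).
  mu(A) = 5.
  nu(B) = 6.
  (mu x nu)(A x B) = 5 * 6 = 30.

30


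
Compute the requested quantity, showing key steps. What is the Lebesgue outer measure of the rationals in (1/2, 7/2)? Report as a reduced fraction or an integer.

Q cap (1/2, 7/2) is countable; list its elements as q_1, q_2, ... . Fix eps > 0 and cover the k-th point by an interval of length eps * 2^(-k). The cover has total length eps * sum_{k>=1} 2^(-k) = eps, so by definition of outer measure m*(Q cap (1/2, 7/2)) <= eps. Since eps was arbitrary and m* >= 0, the outer measure is 0.

0


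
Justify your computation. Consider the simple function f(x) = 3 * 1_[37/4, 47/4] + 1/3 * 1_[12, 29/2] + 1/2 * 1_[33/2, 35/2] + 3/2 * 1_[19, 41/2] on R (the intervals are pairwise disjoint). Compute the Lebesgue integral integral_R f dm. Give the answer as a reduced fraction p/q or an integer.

For a simple function f = sum_i c_i * 1_{A_i} with disjoint A_i,
  integral f dm = sum_i c_i * m(A_i).
Lengths of the A_i:
  m(A_1) = 47/4 - 37/4 = 5/2.
  m(A_2) = 29/2 - 12 = 5/2.
  m(A_3) = 35/2 - 33/2 = 1.
  m(A_4) = 41/2 - 19 = 3/2.
Contributions c_i * m(A_i):
  (3) * (5/2) = 15/2.
  (1/3) * (5/2) = 5/6.
  (1/2) * (1) = 1/2.
  (3/2) * (3/2) = 9/4.
Total: 15/2 + 5/6 + 1/2 + 9/4 = 133/12.

133/12


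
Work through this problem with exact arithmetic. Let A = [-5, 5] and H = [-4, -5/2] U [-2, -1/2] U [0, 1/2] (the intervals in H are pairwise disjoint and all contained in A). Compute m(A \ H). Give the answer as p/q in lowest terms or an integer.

The ambient interval has length m(A) = 5 - (-5) = 10.
Since the holes are disjoint and sit inside A, by finite additivity
  m(H) = sum_i (b_i - a_i), and m(A \ H) = m(A) - m(H).
Computing the hole measures:
  m(H_1) = -5/2 - (-4) = 3/2.
  m(H_2) = -1/2 - (-2) = 3/2.
  m(H_3) = 1/2 - 0 = 1/2.
Summed: m(H) = 3/2 + 3/2 + 1/2 = 7/2.
So m(A \ H) = 10 - 7/2 = 13/2.

13/2


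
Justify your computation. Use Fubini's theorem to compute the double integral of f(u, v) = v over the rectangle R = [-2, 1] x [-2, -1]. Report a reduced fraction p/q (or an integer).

f(u, v) is a tensor product of a function of u and a function of v, and both factors are bounded continuous (hence Lebesgue integrable) on the rectangle, so Fubini's theorem applies:
  integral_R f d(m x m) = (integral_a1^b1 1 du) * (integral_a2^b2 v dv).
Inner integral in u: integral_{-2}^{1} 1 du = (1^1 - (-2)^1)/1
  = 3.
Inner integral in v: integral_{-2}^{-1} v dv = ((-1)^2 - (-2)^2)/2
  = -3/2.
Product: (3) * (-3/2) = -9/2.

-9/2


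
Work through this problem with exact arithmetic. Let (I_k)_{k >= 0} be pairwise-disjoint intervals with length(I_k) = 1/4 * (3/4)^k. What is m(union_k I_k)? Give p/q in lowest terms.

By countable additivity of the Lebesgue measure on pairwise disjoint measurable sets,
  m(union_{k >= 0} I_k) = sum_{k >= 0} m(I_k) = sum_{k >= 0} a * r^k,
  with a = 1/4 and r = 3/4.
Since 0 < r = 3/4 < 1, the geometric series converges:
  sum_{k >= 0} a * r^k = a / (1 - r).
  = 1/4 / (1 - 3/4)
  = 1/4 / (1/4)
  = 1.

1


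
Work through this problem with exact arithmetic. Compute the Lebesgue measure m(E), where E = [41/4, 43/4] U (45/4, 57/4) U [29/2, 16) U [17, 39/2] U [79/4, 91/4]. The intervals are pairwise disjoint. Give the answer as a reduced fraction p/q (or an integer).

For pairwise disjoint intervals, m(union_i I_i) = sum_i m(I_i),
and m is invariant under swapping open/closed endpoints (single points have measure 0).
So m(E) = sum_i (b_i - a_i).
  I_1 has length 43/4 - 41/4 = 1/2.
  I_2 has length 57/4 - 45/4 = 3.
  I_3 has length 16 - 29/2 = 3/2.
  I_4 has length 39/2 - 17 = 5/2.
  I_5 has length 91/4 - 79/4 = 3.
Summing:
  m(E) = 1/2 + 3 + 3/2 + 5/2 + 3 = 21/2.

21/2


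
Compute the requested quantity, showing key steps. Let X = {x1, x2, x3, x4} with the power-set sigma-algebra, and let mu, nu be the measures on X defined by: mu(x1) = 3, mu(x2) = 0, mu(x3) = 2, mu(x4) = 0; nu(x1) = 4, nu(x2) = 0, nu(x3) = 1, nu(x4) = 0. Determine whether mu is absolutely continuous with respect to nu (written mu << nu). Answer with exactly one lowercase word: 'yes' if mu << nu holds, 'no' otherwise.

mu << nu means: every nu-null measurable set is also mu-null; equivalently, for every atom x, if nu({x}) = 0 then mu({x}) = 0.
Checking each atom:
  x1: nu = 4 > 0 -> no constraint.
  x2: nu = 0, mu = 0 -> consistent with mu << nu.
  x3: nu = 1 > 0 -> no constraint.
  x4: nu = 0, mu = 0 -> consistent with mu << nu.
No atom violates the condition. Therefore mu << nu.

yes


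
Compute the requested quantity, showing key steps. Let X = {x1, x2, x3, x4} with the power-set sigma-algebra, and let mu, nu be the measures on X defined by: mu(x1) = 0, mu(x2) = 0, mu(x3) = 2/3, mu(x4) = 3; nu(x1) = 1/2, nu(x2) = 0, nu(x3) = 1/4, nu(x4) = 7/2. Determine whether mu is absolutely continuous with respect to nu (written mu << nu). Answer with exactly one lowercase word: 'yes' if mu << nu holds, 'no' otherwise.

mu << nu means: every nu-null measurable set is also mu-null; equivalently, for every atom x, if nu({x}) = 0 then mu({x}) = 0.
Checking each atom:
  x1: nu = 1/2 > 0 -> no constraint.
  x2: nu = 0, mu = 0 -> consistent with mu << nu.
  x3: nu = 1/4 > 0 -> no constraint.
  x4: nu = 7/2 > 0 -> no constraint.
No atom violates the condition. Therefore mu << nu.

yes


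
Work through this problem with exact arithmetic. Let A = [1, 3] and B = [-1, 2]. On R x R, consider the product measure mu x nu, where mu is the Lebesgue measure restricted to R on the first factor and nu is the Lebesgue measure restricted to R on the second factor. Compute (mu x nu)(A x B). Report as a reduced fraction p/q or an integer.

For a measurable rectangle A x B, the product measure satisfies
  (mu x nu)(A x B) = mu(A) * nu(B).
  mu(A) = 2.
  nu(B) = 3.
  (mu x nu)(A x B) = 2 * 3 = 6.

6


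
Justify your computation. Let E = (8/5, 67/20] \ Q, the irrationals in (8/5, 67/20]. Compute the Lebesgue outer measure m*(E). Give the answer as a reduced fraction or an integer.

The interval I = (8/5, 67/20] has m(I) = 67/20 - 8/5 = 7/4 (endpoints are measure-zero, so open/closed/half-open agree). Write I = (I cap Q) u (I \ Q). The rationals in I are countable, so m*(I cap Q) = 0 (cover each rational by intervals whose total length is arbitrarily small). By countable subadditivity m*(I) <= m*(I cap Q) + m*(I \ Q), hence m*(I \ Q) >= m(I) = 7/4. The reverse inequality m*(I \ Q) <= m*(I) = 7/4 is trivial since (I \ Q) is a subset of I. Therefore m*(I \ Q) = 7/4.

7/4


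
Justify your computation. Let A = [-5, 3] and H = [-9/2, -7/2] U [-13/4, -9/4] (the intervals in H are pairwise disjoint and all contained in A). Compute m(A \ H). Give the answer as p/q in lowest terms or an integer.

The ambient interval has length m(A) = 3 - (-5) = 8.
Since the holes are disjoint and sit inside A, by finite additivity
  m(H) = sum_i (b_i - a_i), and m(A \ H) = m(A) - m(H).
Computing the hole measures:
  m(H_1) = -7/2 - (-9/2) = 1.
  m(H_2) = -9/4 - (-13/4) = 1.
Summed: m(H) = 1 + 1 = 2.
So m(A \ H) = 8 - 2 = 6.

6


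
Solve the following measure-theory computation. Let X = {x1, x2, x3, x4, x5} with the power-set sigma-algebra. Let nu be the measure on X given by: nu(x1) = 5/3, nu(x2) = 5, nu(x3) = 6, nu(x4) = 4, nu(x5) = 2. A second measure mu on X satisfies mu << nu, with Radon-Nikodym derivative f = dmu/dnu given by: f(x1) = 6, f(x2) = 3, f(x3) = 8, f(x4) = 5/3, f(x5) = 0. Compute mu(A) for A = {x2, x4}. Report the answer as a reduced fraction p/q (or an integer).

By the defining property of the Radon-Nikodym derivative, for every measurable set A,
  mu(A) = integral_A f dnu.
Since nu is a discrete measure concentrated on the atoms of X, the integral over A reduces to the sum
  mu(A) = sum_{x in A} f(x) * nu({x}).
Computing each term:
  x2: f(x2) * nu(x2) = 3 * 5 = 15.
  x4: f(x4) * nu(x4) = 5/3 * 4 = 20/3.
Summing: mu(A) = 15 + 20/3 = 65/3.

65/3


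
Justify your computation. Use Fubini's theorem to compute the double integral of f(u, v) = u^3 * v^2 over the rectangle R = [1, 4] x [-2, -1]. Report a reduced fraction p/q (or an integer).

f(u, v) is a tensor product of a function of u and a function of v, and both factors are bounded continuous (hence Lebesgue integrable) on the rectangle, so Fubini's theorem applies:
  integral_R f d(m x m) = (integral_a1^b1 u^3 du) * (integral_a2^b2 v^2 dv).
Inner integral in u: integral_{1}^{4} u^3 du = (4^4 - 1^4)/4
  = 255/4.
Inner integral in v: integral_{-2}^{-1} v^2 dv = ((-1)^3 - (-2)^3)/3
  = 7/3.
Product: (255/4) * (7/3) = 595/4.

595/4


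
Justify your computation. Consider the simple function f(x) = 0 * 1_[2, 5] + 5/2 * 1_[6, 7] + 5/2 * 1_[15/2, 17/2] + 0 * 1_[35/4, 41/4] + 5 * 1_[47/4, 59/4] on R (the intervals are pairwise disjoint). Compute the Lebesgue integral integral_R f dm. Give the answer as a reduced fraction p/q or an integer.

For a simple function f = sum_i c_i * 1_{A_i} with disjoint A_i,
  integral f dm = sum_i c_i * m(A_i).
Lengths of the A_i:
  m(A_1) = 5 - 2 = 3.
  m(A_2) = 7 - 6 = 1.
  m(A_3) = 17/2 - 15/2 = 1.
  m(A_4) = 41/4 - 35/4 = 3/2.
  m(A_5) = 59/4 - 47/4 = 3.
Contributions c_i * m(A_i):
  (0) * (3) = 0.
  (5/2) * (1) = 5/2.
  (5/2) * (1) = 5/2.
  (0) * (3/2) = 0.
  (5) * (3) = 15.
Total: 0 + 5/2 + 5/2 + 0 + 15 = 20.

20


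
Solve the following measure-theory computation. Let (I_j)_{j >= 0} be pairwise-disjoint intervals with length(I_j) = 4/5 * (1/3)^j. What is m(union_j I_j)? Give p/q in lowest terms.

By countable additivity of the Lebesgue measure on pairwise disjoint measurable sets,
  m(union_{j >= 0} I_j) = sum_{j >= 0} m(I_j) = sum_{j >= 0} a * r^j,
  with a = 4/5 and r = 1/3.
Since 0 < r = 1/3 < 1, the geometric series converges:
  sum_{j >= 0} a * r^j = a / (1 - r).
  = 4/5 / (1 - 1/3)
  = 4/5 / (2/3)
  = 6/5.

6/5


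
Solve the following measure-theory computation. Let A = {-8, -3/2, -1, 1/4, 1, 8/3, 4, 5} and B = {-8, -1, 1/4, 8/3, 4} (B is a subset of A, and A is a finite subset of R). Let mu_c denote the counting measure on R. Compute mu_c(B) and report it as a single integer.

Counting measure assigns mu_c(E) = |E| (number of elements) when E is finite.
B has 5 element(s), so mu_c(B) = 5.

5


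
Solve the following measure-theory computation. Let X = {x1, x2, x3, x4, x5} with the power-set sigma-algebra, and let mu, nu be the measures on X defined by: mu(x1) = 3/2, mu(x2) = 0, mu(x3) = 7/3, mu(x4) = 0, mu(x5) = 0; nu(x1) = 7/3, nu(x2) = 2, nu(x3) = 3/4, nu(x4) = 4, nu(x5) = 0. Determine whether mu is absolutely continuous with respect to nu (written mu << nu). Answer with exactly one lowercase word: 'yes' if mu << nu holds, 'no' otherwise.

mu << nu means: every nu-null measurable set is also mu-null; equivalently, for every atom x, if nu({x}) = 0 then mu({x}) = 0.
Checking each atom:
  x1: nu = 7/3 > 0 -> no constraint.
  x2: nu = 2 > 0 -> no constraint.
  x3: nu = 3/4 > 0 -> no constraint.
  x4: nu = 4 > 0 -> no constraint.
  x5: nu = 0, mu = 0 -> consistent with mu << nu.
No atom violates the condition. Therefore mu << nu.

yes


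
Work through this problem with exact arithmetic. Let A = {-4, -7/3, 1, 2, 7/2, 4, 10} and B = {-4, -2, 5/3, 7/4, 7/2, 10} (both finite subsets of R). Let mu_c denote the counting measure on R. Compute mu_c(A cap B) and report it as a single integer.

Counting measure on a finite set equals cardinality. mu_c(A cap B) = |A cap B| (elements appearing in both).
Enumerating the elements of A that also lie in B gives 3 element(s).
So mu_c(A cap B) = 3.

3


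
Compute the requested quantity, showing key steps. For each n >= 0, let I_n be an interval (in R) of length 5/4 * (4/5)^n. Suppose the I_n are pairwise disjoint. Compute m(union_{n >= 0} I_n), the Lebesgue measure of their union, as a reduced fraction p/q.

By countable additivity of the Lebesgue measure on pairwise disjoint measurable sets,
  m(union_{n >= 0} I_n) = sum_{n >= 0} m(I_n) = sum_{n >= 0} a * r^n,
  with a = 5/4 and r = 4/5.
Since 0 < r = 4/5 < 1, the geometric series converges:
  sum_{n >= 0} a * r^n = a / (1 - r).
  = 5/4 / (1 - 4/5)
  = 5/4 / (1/5)
  = 25/4.

25/4


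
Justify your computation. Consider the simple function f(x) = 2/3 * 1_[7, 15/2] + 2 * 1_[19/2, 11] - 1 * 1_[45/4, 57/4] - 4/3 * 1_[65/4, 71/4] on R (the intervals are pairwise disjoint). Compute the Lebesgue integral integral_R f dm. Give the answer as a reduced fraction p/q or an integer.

For a simple function f = sum_i c_i * 1_{A_i} with disjoint A_i,
  integral f dm = sum_i c_i * m(A_i).
Lengths of the A_i:
  m(A_1) = 15/2 - 7 = 1/2.
  m(A_2) = 11 - 19/2 = 3/2.
  m(A_3) = 57/4 - 45/4 = 3.
  m(A_4) = 71/4 - 65/4 = 3/2.
Contributions c_i * m(A_i):
  (2/3) * (1/2) = 1/3.
  (2) * (3/2) = 3.
  (-1) * (3) = -3.
  (-4/3) * (3/2) = -2.
Total: 1/3 + 3 - 3 - 2 = -5/3.

-5/3


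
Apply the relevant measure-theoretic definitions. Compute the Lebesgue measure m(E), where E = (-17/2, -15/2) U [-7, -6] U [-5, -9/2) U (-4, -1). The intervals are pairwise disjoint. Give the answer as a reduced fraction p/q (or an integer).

For pairwise disjoint intervals, m(union_i I_i) = sum_i m(I_i),
and m is invariant under swapping open/closed endpoints (single points have measure 0).
So m(E) = sum_i (b_i - a_i).
  I_1 has length -15/2 - (-17/2) = 1.
  I_2 has length -6 - (-7) = 1.
  I_3 has length -9/2 - (-5) = 1/2.
  I_4 has length -1 - (-4) = 3.
Summing:
  m(E) = 1 + 1 + 1/2 + 3 = 11/2.

11/2


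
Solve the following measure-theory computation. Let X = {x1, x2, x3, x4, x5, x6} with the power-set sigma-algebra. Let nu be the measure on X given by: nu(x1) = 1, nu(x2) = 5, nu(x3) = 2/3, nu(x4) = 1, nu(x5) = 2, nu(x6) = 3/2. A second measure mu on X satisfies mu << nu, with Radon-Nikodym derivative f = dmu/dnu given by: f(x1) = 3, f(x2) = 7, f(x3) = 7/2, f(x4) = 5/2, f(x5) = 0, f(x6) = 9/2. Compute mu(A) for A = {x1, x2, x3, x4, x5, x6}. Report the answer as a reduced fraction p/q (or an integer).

By the defining property of the Radon-Nikodym derivative, for every measurable set A,
  mu(A) = integral_A f dnu.
Since nu is a discrete measure concentrated on the atoms of X, the integral over A reduces to the sum
  mu(A) = sum_{x in A} f(x) * nu({x}).
Computing each term:
  x1: f(x1) * nu(x1) = 3 * 1 = 3.
  x2: f(x2) * nu(x2) = 7 * 5 = 35.
  x3: f(x3) * nu(x3) = 7/2 * 2/3 = 7/3.
  x4: f(x4) * nu(x4) = 5/2 * 1 = 5/2.
  x5: f(x5) * nu(x5) = 0 * 2 = 0.
  x6: f(x6) * nu(x6) = 9/2 * 3/2 = 27/4.
Summing: mu(A) = 3 + 35 + 7/3 + 5/2 + 0 + 27/4 = 595/12.

595/12


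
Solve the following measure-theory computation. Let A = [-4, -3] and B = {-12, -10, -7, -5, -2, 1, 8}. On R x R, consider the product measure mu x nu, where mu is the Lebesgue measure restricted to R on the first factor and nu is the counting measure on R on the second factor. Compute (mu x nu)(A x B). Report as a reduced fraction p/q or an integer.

For a measurable rectangle A x B, the product measure satisfies
  (mu x nu)(A x B) = mu(A) * nu(B).
  mu(A) = 1.
  nu(B) = 7.
  (mu x nu)(A x B) = 1 * 7 = 7.

7


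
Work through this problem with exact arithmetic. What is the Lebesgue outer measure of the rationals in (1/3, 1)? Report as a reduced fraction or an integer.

The set Q cap (1/3, 1) is countable (a subset of the countable set Q). Lebesgue outer measure of any countable set is 0: each singleton {q} has m*({q}) = 0, and by countable subadditivity m*(union_k {q_k}) <= sum_k m*({q_k}) = sum_k 0 = 0. The reverse inequality m*(E) >= 0 is automatic. So m*(Q cap (1/3, 1)) = 0.

0


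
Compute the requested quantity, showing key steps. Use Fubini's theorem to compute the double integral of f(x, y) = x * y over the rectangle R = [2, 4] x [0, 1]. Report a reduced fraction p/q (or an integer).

f(x, y) is a tensor product of a function of x and a function of y, and both factors are bounded continuous (hence Lebesgue integrable) on the rectangle, so Fubini's theorem applies:
  integral_R f d(m x m) = (integral_a1^b1 x dx) * (integral_a2^b2 y dy).
Inner integral in x: integral_{2}^{4} x dx = (4^2 - 2^2)/2
  = 6.
Inner integral in y: integral_{0}^{1} y dy = (1^2 - 0^2)/2
  = 1/2.
Product: (6) * (1/2) = 3.

3


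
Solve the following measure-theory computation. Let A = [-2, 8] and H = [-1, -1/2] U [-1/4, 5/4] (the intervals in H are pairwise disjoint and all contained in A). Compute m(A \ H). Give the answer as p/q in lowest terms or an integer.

The ambient interval has length m(A) = 8 - (-2) = 10.
Since the holes are disjoint and sit inside A, by finite additivity
  m(H) = sum_i (b_i - a_i), and m(A \ H) = m(A) - m(H).
Computing the hole measures:
  m(H_1) = -1/2 - (-1) = 1/2.
  m(H_2) = 5/4 - (-1/4) = 3/2.
Summed: m(H) = 1/2 + 3/2 = 2.
So m(A \ H) = 10 - 2 = 8.

8


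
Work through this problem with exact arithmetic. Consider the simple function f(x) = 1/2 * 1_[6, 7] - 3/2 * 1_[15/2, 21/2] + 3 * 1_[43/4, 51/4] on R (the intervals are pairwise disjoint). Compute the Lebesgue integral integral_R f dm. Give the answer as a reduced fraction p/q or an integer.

For a simple function f = sum_i c_i * 1_{A_i} with disjoint A_i,
  integral f dm = sum_i c_i * m(A_i).
Lengths of the A_i:
  m(A_1) = 7 - 6 = 1.
  m(A_2) = 21/2 - 15/2 = 3.
  m(A_3) = 51/4 - 43/4 = 2.
Contributions c_i * m(A_i):
  (1/2) * (1) = 1/2.
  (-3/2) * (3) = -9/2.
  (3) * (2) = 6.
Total: 1/2 - 9/2 + 6 = 2.

2


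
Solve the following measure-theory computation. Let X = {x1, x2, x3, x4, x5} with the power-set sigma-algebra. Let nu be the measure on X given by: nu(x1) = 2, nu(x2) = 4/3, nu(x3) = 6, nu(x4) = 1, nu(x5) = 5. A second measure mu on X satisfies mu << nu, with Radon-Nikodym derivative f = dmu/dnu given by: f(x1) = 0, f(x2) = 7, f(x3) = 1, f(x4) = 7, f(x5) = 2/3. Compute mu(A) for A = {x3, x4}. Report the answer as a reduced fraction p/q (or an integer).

By the defining property of the Radon-Nikodym derivative, for every measurable set A,
  mu(A) = integral_A f dnu.
Since nu is a discrete measure concentrated on the atoms of X, the integral over A reduces to the sum
  mu(A) = sum_{x in A} f(x) * nu({x}).
Computing each term:
  x3: f(x3) * nu(x3) = 1 * 6 = 6.
  x4: f(x4) * nu(x4) = 7 * 1 = 7.
Summing: mu(A) = 6 + 7 = 13.

13


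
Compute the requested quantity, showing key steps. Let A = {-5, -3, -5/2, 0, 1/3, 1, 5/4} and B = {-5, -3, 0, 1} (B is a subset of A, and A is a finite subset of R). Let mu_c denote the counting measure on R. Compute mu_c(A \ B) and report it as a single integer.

Counting measure assigns mu_c(E) = |E| (number of elements) when E is finite. For B subset A, A \ B is the set of elements of A not in B, so |A \ B| = |A| - |B|.
|A| = 7, |B| = 4, so mu_c(A \ B) = 7 - 4 = 3.

3


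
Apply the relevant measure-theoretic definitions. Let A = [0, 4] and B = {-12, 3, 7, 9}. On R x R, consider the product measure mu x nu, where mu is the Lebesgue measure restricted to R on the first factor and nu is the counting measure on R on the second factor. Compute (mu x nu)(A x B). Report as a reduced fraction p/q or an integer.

For a measurable rectangle A x B, the product measure satisfies
  (mu x nu)(A x B) = mu(A) * nu(B).
  mu(A) = 4.
  nu(B) = 4.
  (mu x nu)(A x B) = 4 * 4 = 16.

16


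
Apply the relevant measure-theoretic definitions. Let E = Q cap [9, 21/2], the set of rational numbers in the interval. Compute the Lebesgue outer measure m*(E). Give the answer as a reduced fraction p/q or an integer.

The set Q cap [9, 21/2] is countable (a subset of the countable set Q). Lebesgue outer measure of any countable set is 0: each singleton {q} has m*({q}) = 0, and by countable subadditivity m*(union_k {q_k}) <= sum_k m*({q_k}) = sum_k 0 = 0. The reverse inequality m*(E) >= 0 is automatic. So m*(Q cap [9, 21/2]) = 0.

0


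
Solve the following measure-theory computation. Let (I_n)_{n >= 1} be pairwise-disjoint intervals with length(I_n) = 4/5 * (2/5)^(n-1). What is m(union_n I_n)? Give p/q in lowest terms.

By countable additivity of the Lebesgue measure on pairwise disjoint measurable sets,
  m(union_{n >= 1} I_n) = sum_{n >= 1} m(I_n) = sum_{n >= 1} a * r^(n-1),
  with a = 4/5 and r = 2/5.
Since 0 < r = 2/5 < 1, the geometric series converges:
  sum_{n >= 1} a * r^(n-1) = a / (1 - r).
  = 4/5 / (1 - 2/5)
  = 4/5 / (3/5)
  = 4/3.

4/3


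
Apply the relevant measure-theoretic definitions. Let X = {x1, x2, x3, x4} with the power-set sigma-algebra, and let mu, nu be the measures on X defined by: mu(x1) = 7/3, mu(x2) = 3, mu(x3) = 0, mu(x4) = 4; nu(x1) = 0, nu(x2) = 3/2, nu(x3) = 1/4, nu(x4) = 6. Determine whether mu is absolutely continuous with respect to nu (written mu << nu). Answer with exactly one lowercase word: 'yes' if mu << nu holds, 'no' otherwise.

mu << nu means: every nu-null measurable set is also mu-null; equivalently, for every atom x, if nu({x}) = 0 then mu({x}) = 0.
Checking each atom:
  x1: nu = 0, mu = 7/3 > 0 -> violates mu << nu.
  x2: nu = 3/2 > 0 -> no constraint.
  x3: nu = 1/4 > 0 -> no constraint.
  x4: nu = 6 > 0 -> no constraint.
The atom(s) x1 violate the condition (nu = 0 but mu > 0). Therefore mu is NOT absolutely continuous w.r.t. nu.

no
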